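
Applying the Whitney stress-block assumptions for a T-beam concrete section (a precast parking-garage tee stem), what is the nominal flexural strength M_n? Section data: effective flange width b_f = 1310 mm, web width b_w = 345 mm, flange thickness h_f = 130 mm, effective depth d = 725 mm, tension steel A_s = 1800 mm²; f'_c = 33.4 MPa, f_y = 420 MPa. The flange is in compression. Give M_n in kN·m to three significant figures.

Tension: T = A_s f_y = 1800 × 420 = 756000 N.
Try a within the flange: a = T/(0.85 f'_c b_f) = 756000/(0.85 × 33.4 × 1310) = 20.33 mm.
Since a = 20.33 ≤ h_f = 130 mm, the stress block lies entirely in the flange; analyse as a rectangular beam of width b_f.
M_n = T(d − a/2) = 756000 × (725 − 10.165) = 540.42 × 10⁶ N·mm.
M_n = 540.42 kN·m.

M_n ≈ 540 kN·m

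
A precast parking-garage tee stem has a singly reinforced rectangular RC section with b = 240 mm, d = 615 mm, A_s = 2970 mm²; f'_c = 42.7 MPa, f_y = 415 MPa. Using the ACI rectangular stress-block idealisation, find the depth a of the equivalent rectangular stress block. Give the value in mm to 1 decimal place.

a ≈ 141.5 mm

T = A_s f_y = 2970 × 415 = 1232550 N = 1232.55 kN.
Setting C = 0.85 f'_c a b equal to T: a = 1232550/(0.85 × 42.7 × 240) = 141.5 mm.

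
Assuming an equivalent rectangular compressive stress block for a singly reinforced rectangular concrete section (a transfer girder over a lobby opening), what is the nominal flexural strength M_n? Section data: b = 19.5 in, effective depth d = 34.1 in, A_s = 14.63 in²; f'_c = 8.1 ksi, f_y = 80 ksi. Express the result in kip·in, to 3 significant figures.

T = A_s f_y = 14.63 × 80 = 1170.4 kips.
a = T/(0.85 f'_c b) = 1170.4/(0.85 × 8.1 × 19.5) = 8.718 in.
M_n = T(d − a/2) = 1170.4 × (34.1 − 4.359) = 34808.9 kip·in.

M_n ≈ 34800 kip·in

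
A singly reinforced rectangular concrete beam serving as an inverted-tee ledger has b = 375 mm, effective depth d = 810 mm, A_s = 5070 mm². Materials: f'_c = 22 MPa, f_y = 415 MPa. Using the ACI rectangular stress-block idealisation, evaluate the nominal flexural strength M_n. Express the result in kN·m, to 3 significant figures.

T = A_s f_y = 5070 × 415 = 2104050 N = 2104.05 kN.
From C = T: a = T/(0.85 f'_c b) = 2104050/(0.85 × 22 × 375) = 300.04 mm.
M_n = T(d − a/2) = 2104.05 kN × (810 − 150.02) mm = 1388.63 kN·m.

M_n ≈ 1390 kN·m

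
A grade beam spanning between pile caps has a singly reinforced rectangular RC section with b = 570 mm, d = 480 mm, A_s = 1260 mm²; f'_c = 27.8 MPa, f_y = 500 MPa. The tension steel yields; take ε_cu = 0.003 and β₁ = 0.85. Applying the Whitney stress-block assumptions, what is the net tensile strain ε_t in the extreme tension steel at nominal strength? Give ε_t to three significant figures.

a = A_s f_y/(0.85 f'_c b) = 46.77 mm.
β₁ = 0.85, so c = a/β₁ = 46.77/0.85 = 55.02 mm.
From the linear strain diagram with ε_cu = 0.003: ε_t = 0.003 (d − c)/c = 0.003 × (480 − 55.02)/55.02 = 0.0232.
Since ε_t ≥ 0.005, the section is tension-controlled.

ε_t ≈ 0.0232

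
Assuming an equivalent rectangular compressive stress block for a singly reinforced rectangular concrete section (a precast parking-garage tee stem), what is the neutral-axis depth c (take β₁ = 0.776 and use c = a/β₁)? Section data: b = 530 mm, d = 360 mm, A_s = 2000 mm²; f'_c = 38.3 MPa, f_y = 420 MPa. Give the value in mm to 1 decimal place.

T = A_s f_y = 2000 × 420 = 840000 N = 840 kN.
Setting C = 0.85 f'_c a b equal to T: a = 840000/(0.85 × 38.3 × 530) = 48.684 mm.
With β₁ = 0.776, c = a/β₁ = 48.684/0.776 = 62.7 mm.

c ≈ 62.7 mm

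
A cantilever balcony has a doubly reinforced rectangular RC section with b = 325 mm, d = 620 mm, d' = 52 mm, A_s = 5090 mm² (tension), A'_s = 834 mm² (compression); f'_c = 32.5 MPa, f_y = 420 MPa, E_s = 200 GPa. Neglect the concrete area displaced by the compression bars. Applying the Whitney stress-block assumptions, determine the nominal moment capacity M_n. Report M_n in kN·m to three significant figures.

M_n ≈ 1130 kN·m

Assume both tension and compression steel yield.
Net tension couple steel: A_s − A'_s = 4256 mm².
a = (A_s − A'_s) f_y / (0.85 f'_c b) = 1787520/(0.85 × 32.5 × 325) = 199.10 mm.
c = a/β₁ = 199.10/0.818 = 243.40 mm; ε'_s = 0.003(c − d')/c = 0.0024 ≥ f_y/E_s = 0.0021, so compression steel does yield.
M_n = (A_s − A'_s) f_y (d − a/2) + A'_s f_y (d − d') = [1787520 × (620 − 99.55) + 350280 × (620 − 52)] × 10⁻⁶ = 930.31 + 198.96 = 1129.27 kN·m.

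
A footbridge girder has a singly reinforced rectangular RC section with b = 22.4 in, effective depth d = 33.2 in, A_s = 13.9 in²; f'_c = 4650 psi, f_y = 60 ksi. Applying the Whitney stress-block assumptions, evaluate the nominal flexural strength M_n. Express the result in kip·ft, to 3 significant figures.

T = A_s f_y = 13.9 × 60 = 834 kips.
a = T/(0.85 f'_c b) = 834/(0.85 × 4.65 × 22.4) = 9.420 in.
M_n = T(d − a/2) = 834 × (33.2 − 4.71) = 23760.7 kip·in = 23760.7/12 = 1980.06 kip·ft.

M_n ≈ 1980 kip·ft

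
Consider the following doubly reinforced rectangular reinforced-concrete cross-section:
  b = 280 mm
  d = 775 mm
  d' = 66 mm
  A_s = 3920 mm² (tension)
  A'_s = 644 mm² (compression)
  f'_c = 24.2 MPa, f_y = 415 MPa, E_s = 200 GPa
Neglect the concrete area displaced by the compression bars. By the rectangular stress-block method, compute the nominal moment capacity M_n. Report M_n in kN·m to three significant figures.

Assume both tension and compression steel yield.
Net tension couple steel: A_s − A'_s = 3276 mm².
a = (A_s − A'_s) f_y / (0.85 f'_c b) = 1359540/(0.85 × 24.2 × 280) = 236.05 mm.
c = a/β₁ = 236.05/0.85 = 277.71 mm; ε'_s = 0.003(c − d')/c = 0.0023 ≥ f_y/E_s = 0.0021, so compression steel does yield.
M_n = (A_s − A'_s) f_y (d − a/2) + A'_s f_y (d − d') = [1359540 × (775 − 118.025) + 267260 × (775 − 66)] × 10⁻⁶ = 893.18 + 189.49 = 1082.67 kN·m.

M_n ≈ 1080 kN·m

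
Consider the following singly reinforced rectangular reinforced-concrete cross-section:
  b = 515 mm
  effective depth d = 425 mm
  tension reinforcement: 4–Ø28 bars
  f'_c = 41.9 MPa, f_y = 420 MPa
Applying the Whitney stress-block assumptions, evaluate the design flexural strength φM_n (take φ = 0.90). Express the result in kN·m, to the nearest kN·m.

A_s = 4 × 616 = 2464 mm².
T = A_s f_y = 2464 × 420 = 1034880 N = 1034.88 kN.
From C = T: a = T/(0.85 f'_c b) = 1034880/(0.85 × 41.9 × 515) = 56.42 mm.
M_n = T(d − a/2) = 1034.88 kN × (425 − 28.21) mm = 410.63 kN·m.
φM_n = 0.90 × 410.63 = 369.57 kN·m.

φM_n ≈ 370 kN·m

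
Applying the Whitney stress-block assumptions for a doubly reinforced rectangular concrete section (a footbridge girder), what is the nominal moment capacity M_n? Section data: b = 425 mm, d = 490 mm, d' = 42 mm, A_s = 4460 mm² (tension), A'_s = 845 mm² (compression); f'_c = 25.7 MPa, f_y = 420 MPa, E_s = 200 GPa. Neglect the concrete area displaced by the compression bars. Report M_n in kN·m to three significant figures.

M_n ≈ 779 kN·m

Assume both tension and compression steel yield.
Net tension couple steel: A_s − A'_s = 3615 mm².
a = (A_s − A'_s) f_y / (0.85 f'_c b) = 1518300/(0.85 × 25.7 × 425) = 163.54 mm.
c = a/β₁ = 163.54/0.85 = 192.40 mm; ε'_s = 0.003(c − d')/c = 0.0023 ≥ f_y/E_s = 0.0021, so compression steel does yield.
M_n = (A_s − A'_s) f_y (d − a/2) + A'_s f_y (d − d') = [1518300 × (490 − 81.77) + 354900 × (490 − 42)] × 10⁻⁶ = 619.82 + 159.00 = 778.82 kN·m.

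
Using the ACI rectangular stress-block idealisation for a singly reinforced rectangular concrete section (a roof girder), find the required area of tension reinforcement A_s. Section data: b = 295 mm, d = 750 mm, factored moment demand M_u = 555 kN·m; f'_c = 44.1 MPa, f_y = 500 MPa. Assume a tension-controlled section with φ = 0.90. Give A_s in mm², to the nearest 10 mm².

A_s ≈ 1740 mm²

M_n = M_u/φ = 555/0.90 = 616.667 kN·m.
With M_n = 0.85 f'_c a b (d − a/2), solve the quadratic for a:
a = d − √(d² − 2M_n/(0.85 f'_c b)) = 750 − √(750² − 2 × 616.667×10⁶/(0.85 × 44.1 × 295)) = 78.46 mm.
A_s = 0.85 f'_c a b / f_y = 0.85 × 44.1 × 78.46 × 295 / 500 = 1735.2 mm².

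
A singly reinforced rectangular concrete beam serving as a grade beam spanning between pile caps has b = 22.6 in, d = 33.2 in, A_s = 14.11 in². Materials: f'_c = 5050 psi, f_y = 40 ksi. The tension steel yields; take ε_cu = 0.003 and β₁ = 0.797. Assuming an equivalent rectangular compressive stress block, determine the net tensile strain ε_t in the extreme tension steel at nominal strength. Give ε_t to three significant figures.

ε_t ≈ 0.0106

a = A_s f_y/(0.85 f'_c b) = 5.818 in.
β₁ = 0.797, so c = a/β₁ = 5.818/0.797 = 7.300 in.
From the linear strain diagram with ε_cu = 0.003: ε_t = 0.003 (d − c)/c = 0.003 × (33.2 − 7.300)/7.300 = 0.0106.
Since ε_t ≥ 0.005, the section is tension-controlled.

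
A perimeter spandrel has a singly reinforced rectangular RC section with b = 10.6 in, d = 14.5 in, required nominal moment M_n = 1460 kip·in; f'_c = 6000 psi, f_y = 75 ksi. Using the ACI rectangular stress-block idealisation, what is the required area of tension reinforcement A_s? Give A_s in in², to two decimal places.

A_s ≈ 1.44 in²

From M_n = 0.85 f'_c a b (d − a/2):
a = d − √(d² − 2M_n/(0.85 f'_c b)) = 14.5 − √(14.5² − 2 × 1460/(0.85 × 6 × 10.6)) = 2.001 in.
A_s = 0.85 f'_c a b / f_y = 0.85 × 6 × 2.001 × 10.6 / 75 = 1.442 in².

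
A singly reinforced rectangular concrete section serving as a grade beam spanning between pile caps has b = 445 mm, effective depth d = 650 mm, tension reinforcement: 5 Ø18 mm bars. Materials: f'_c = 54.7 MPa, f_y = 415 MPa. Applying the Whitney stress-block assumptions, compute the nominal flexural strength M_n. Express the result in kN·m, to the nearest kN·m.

A_s = 5 × 254 = 1270 mm².
T = A_s f_y = 1270 × 415 = 527050 N = 527.05 kN.
From C = T: a = T/(0.85 f'_c b) = 527050/(0.85 × 54.7 × 445) = 25.47 mm.
M_n = T(d − a/2) = 527.05 kN × (650 − 12.735) mm = 335.87 kN·m.

M_n ≈ 336 kN·m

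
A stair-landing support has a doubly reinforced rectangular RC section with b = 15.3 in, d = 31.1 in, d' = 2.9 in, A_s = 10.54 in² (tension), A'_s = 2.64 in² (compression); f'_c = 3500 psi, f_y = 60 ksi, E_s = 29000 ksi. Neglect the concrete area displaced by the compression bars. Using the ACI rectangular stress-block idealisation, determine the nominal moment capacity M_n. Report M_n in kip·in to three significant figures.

M_n ≈ 16700 kip·in

Assume both steels yield.
a = (A_s − A'_s) f_y/(0.85 f'_c b) = (10.54 − 2.64) × 60/(0.85 × 3.5 × 15.3) = 10.414 in.
c = a/β₁ = 10.414/0.85 = 12.252 in; ε'_s = 0.003(c − d')/c = 0.0023 ≥ ε_y = 0.0021, so the compression steel yields.
M_n = (A_s − A'_s) f_y (d − a/2) + A'_s f_y (d − d') = 474 × (31.1 − 5.207) + 158.4 × (31.1 − 2.9) = 12273.3 + 4466.9 = 16740.2 kip·in.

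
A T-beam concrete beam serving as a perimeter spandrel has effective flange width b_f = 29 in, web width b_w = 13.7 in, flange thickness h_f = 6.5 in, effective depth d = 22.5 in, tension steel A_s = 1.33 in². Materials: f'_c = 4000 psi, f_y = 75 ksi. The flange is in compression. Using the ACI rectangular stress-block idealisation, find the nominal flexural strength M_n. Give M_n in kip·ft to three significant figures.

Tension: T = A_s f_y = 1.33 × 75 = 99.75 kips.
Try a within the flange: a = T/(0.85 f'_c b_f) = 99.75/(0.85 × 4 × 29) = 1.012 in.
Since a = 1.012 ≤ h_f = 6.5 in, the stress block lies entirely in the flange; analyse as a rectangular beam of width b_f.
M_n = T(d − a/2) = 99.75 × (22.5 − 0.506) = 2193.9 kip·in.
M_n = 2193.9/12 = 182.83 kip·ft.

M_n ≈ 183 kip·ft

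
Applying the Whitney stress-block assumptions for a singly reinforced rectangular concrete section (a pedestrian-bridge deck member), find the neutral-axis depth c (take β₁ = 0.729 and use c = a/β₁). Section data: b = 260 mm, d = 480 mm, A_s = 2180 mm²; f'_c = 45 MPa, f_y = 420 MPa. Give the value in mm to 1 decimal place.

T = A_s f_y = 2180 × 420 = 915600 N = 915.6 kN.
Setting C = 0.85 f'_c a b equal to T: a = 915600/(0.85 × 45 × 260) = 92.066 mm.
With β₁ = 0.729, c = a/β₁ = 92.066/0.729 = 126.3 mm.

c ≈ 126.3 mm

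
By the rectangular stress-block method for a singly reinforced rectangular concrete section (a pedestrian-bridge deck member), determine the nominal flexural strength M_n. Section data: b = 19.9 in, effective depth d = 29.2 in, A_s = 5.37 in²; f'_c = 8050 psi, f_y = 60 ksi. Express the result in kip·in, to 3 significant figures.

T = A_s f_y = 5.37 × 60 = 322.2 kips.
a = T/(0.85 f'_c b) = 322.2/(0.85 × 8.05 × 19.9) = 2.366 in.
M_n = T(d − a/2) = 322.2 × (29.2 − 1.183) = 9027.1 kip·in.

M_n ≈ 9030 kip·in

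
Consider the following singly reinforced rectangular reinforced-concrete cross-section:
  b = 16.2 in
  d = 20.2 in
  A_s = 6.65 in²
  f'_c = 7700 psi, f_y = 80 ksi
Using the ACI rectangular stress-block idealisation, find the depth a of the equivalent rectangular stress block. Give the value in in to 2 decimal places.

T = A_s f_y = 6.65 × 80 = 532 kips.
a = T/(0.85 f'_c b) = 532/(0.85 × 7.7 × 16.2) = 5.02 in.

a ≈ 5.02 in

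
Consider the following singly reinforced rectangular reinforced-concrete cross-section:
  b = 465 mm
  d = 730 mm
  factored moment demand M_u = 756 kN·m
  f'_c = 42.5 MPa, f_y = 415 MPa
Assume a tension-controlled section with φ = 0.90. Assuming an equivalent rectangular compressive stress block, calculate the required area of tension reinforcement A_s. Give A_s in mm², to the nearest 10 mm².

M_n = M_u/φ = 756/0.90 = 840 kN·m.
With M_n = 0.85 f'_c a b (d − a/2), solve the quadratic for a:
a = d − √(d² − 2M_n/(0.85 f'_c b)) = 730 − √(730² − 2 × 840×10⁶/(0.85 × 42.5 × 465)) = 72.06 mm.
A_s = 0.85 f'_c a b / f_y = 0.85 × 42.5 × 72.06 × 465 / 415 = 2916.8 mm².

A_s ≈ 2920 mm²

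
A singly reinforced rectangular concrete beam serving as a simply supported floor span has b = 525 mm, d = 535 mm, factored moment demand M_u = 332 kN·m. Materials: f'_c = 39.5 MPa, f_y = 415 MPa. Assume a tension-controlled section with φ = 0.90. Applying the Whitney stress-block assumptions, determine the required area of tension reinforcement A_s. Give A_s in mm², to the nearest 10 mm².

M_n = M_u/φ = 332/0.90 = 368.889 kN·m.
With M_n = 0.85 f'_c a b (d − a/2), solve the quadratic for a:
a = d − √(d² − 2M_n/(0.85 f'_c b)) = 535 − √(535² − 2 × 368.889×10⁶/(0.85 × 39.5 × 525)) = 40.66 mm.
A_s = 0.85 f'_c a b / f_y = 0.85 × 39.5 × 40.66 × 525 / 415 = 1727.0 mm².

A_s ≈ 1730 mm²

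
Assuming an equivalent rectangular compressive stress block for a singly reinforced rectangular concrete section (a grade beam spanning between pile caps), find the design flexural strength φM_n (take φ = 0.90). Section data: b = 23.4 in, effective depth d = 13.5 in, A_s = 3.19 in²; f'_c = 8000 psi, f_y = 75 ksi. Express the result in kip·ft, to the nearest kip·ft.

T = A_s f_y = 3.19 × 75 = 239.25 kips.
a = T/(0.85 f'_c b) = 239.25/(0.85 × 8 × 23.4) = 1.504 in.
M_n = T(d − a/2) = 239.25 × (13.5 − 0.752) = 3050.0 kip·in = 3050.0/12 = 254.17 kip·ft.
φM_n = 0.90 × 254.17 = 228.75 kip·ft.

φM_n ≈ 229 kip·ft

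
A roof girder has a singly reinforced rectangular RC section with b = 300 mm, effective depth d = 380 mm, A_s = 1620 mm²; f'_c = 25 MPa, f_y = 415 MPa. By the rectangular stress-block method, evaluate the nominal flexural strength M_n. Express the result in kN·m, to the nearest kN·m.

T = A_s f_y = 1620 × 415 = 672300 N = 672.3 kN.
From C = T: a = T/(0.85 f'_c b) = 672300/(0.85 × 25 × 300) = 105.46 mm.
M_n = T(d − a/2) = 672.3 kN × (380 − 52.73) mm = 220.02 kN·m.

M_n ≈ 220 kN·m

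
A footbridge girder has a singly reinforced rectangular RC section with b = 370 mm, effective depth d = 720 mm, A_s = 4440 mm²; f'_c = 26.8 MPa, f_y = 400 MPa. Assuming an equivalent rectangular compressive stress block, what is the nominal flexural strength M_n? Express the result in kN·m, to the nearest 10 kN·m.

T = A_s f_y = 4440 × 400 = 1776000 N = 1776 kN.
From C = T: a = T/(0.85 f'_c b) = 1776000/(0.85 × 26.8 × 370) = 210.71 mm.
M_n = T(d − a/2) = 1776 kN × (720 − 105.355) mm = 1091.61 kN·m.

M_n ≈ 1090 kN·m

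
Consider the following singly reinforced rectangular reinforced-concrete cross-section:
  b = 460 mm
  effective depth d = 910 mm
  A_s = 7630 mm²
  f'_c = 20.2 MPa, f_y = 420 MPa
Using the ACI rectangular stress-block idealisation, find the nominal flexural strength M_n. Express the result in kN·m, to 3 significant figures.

T = A_s f_y = 7630 × 420 = 3204600 N = 3204.6 kN.
From C = T: a = T/(0.85 f'_c b) = 3204600/(0.85 × 20.2 × 460) = 405.74 mm.
M_n = T(d − a/2) = 3204.6 kN × (910 − 202.87) mm = 2266.07 kN·m.

M_n ≈ 2270 kN·m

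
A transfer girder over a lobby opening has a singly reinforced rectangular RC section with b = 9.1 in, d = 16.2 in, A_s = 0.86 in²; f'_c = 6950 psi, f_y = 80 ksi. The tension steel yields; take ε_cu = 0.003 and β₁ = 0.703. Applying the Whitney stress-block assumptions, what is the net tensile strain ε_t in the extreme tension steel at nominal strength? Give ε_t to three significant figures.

a = A_s f_y/(0.85 f'_c b) = 1.280 in.
β₁ = 0.703, so c = a/β₁ = 1.280/0.703 = 1.821 in.
From the linear strain diagram with ε_cu = 0.003: ε_t = 0.003 (d − c)/c = 0.003 × (16.2 − 1.821)/1.821 = 0.0237.
Since ε_t ≥ 0.005, the section is tension-controlled.

ε_t ≈ 0.0237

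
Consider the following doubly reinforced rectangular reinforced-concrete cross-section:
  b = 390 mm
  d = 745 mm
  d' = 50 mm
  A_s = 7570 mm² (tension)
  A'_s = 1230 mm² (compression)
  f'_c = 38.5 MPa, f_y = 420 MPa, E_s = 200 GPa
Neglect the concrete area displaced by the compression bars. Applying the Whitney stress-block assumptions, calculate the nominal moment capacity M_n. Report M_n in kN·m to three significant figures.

M_n ≈ 2070 kN·m

Assume both tension and compression steel yield.
Net tension couple steel: A_s − A'_s = 6340 mm².
a = (A_s − A'_s) f_y / (0.85 f'_c b) = 2662800/(0.85 × 38.5 × 390) = 208.64 mm.
c = a/β₁ = 208.64/0.775 = 269.21 mm; ε'_s = 0.003(c − d')/c = 0.0024 ≥ f_y/E_s = 0.0021, so compression steel does yield.
M_n = (A_s − A'_s) f_y (d − a/2) + A'_s f_y (d − d') = [2662800 × (745 − 104.32) + 516600 × (745 − 50)] × 10⁻⁶ = 1706.00 + 359.04 = 2065.04 kN·m.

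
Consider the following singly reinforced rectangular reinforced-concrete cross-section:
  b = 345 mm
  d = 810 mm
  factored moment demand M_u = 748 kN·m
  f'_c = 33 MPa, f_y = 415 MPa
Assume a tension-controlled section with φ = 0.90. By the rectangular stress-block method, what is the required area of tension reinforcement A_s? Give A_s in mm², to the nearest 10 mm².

M_n = M_u/φ = 748/0.90 = 831.111 kN·m.
With M_n = 0.85 f'_c a b (d − a/2), solve the quadratic for a:
a = d − √(d² − 2M_n/(0.85 f'_c b)) = 810 − √(810² − 2 × 831.111×10⁶/(0.85 × 33 × 345)) = 114.06 mm.
A_s = 0.85 f'_c a b / f_y = 0.85 × 33 × 114.06 × 345 / 415 = 2659.7 mm².

A_s ≈ 2660 mm²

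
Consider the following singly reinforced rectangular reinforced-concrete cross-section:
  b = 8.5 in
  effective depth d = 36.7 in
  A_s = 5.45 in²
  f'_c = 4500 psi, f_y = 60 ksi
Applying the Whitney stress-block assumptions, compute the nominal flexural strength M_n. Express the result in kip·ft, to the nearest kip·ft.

T = A_s f_y = 5.45 × 60 = 327 kips.
a = T/(0.85 f'_c b) = 327/(0.85 × 4.5 × 8.5) = 10.058 in.
M_n = T(d − a/2) = 327 × (36.7 − 5.029) = 10356.4 kip·in = 10356.4/12 = 863.03 kip·ft.

M_n ≈ 863 kip·ft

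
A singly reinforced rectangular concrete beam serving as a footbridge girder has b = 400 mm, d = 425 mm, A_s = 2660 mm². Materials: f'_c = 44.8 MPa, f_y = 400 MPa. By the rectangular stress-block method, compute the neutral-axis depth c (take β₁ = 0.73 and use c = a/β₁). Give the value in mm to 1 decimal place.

T = A_s f_y = 2660 × 400 = 1064000 N = 1064 kN.
Setting C = 0.85 f'_c a b equal to T: a = 1064000/(0.85 × 44.8 × 400) = 69.853 mm.
With β₁ = 0.73, c = a/β₁ = 69.853/0.73 = 95.7 mm.

c ≈ 95.7 mm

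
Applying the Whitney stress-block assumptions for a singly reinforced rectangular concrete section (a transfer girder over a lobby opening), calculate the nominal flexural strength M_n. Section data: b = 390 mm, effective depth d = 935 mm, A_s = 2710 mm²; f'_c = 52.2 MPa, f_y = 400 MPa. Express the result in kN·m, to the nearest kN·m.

T = A_s f_y = 2710 × 400 = 1084000 N = 1084 kN.
From C = T: a = T/(0.85 f'_c b) = 1084000/(0.85 × 52.2 × 390) = 62.64 mm.
M_n = T(d − a/2) = 1084 kN × (935 − 31.32) mm = 979.59 kN·m.

M_n ≈ 980 kN·m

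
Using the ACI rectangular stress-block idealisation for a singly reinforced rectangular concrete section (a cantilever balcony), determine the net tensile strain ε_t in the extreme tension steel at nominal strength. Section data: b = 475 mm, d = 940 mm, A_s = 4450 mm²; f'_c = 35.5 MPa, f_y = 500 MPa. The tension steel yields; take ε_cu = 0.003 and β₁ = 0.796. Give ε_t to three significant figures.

a = A_s f_y/(0.85 f'_c b) = 155.23 mm.
β₁ = 0.796, so c = a/β₁ = 155.23/0.796 = 195.01 mm.
From the linear strain diagram with ε_cu = 0.003: ε_t = 0.003 (d − c)/c = 0.003 × (940 − 195.01)/195.01 = 0.0115.
Since ε_t ≥ 0.005, the section is tension-controlled.

ε_t ≈ 0.0115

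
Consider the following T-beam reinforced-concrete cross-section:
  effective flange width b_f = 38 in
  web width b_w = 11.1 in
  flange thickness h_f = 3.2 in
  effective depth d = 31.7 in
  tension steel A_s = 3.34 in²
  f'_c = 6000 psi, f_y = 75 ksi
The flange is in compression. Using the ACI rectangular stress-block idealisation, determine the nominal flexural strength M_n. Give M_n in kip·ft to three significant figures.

M_n ≈ 648 kip·ft

Tension: T = A_s f_y = 3.34 × 75 = 250.5 kips.
Try a within the flange: a = T/(0.85 f'_c b_f) = 250.5/(0.85 × 6 × 38) = 1.293 in.
Since a = 1.293 ≤ h_f = 3.2 in, the stress block lies entirely in the flange; analyse as a rectangular beam of width b_f.
M_n = T(d − a/2) = 250.5 × (31.7 − 0.6465) = 7778.9 kip·in.
M_n = 7778.9/12 = 648.24 kip·ft.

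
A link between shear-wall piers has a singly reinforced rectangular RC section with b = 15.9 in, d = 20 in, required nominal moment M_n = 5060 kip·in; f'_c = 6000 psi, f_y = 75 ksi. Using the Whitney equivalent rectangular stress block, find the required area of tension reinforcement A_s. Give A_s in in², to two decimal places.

From M_n = 0.85 f'_c a b (d − a/2):
a = d − √(d² − 2M_n/(0.85 f'_c b)) = 20 − √(20² − 2 × 5060/(0.85 × 6 × 15.9)) = 3.411 in.
A_s = 0.85 f'_c a b / f_y = 0.85 × 6 × 3.411 × 15.9 / 75 = 3.688 in².

A_s ≈ 3.69 in²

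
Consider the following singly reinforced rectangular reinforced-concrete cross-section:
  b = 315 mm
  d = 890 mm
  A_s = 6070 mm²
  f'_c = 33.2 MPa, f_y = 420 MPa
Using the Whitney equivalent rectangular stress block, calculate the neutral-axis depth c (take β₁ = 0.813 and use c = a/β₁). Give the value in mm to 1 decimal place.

c ≈ 352.8 mm

T = A_s f_y = 6070 × 420 = 2549400 N = 2549.4 kN.
Setting C = 0.85 f'_c a b equal to T: a = 2549400/(0.85 × 33.2 × 315) = 286.794 mm.
With β₁ = 0.813, c = a/β₁ = 286.794/0.813 = 352.8 mm.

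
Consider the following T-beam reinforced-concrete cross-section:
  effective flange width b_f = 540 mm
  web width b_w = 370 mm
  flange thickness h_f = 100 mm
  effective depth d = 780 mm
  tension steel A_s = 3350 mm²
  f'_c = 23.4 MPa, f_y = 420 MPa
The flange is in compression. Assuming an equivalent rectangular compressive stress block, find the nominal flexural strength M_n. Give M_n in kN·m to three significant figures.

M_n ≈ 1000 kN·m

Tension: T = A_s f_y = 3350 × 420 = 1407000 N.
Try a within the flange: a = T/(0.85 f'_c b_f) = 1407000/(0.85 × 23.4 × 540) = 131.00 mm.
a = 131.00 > h_f = 100 mm: the block extends into the web. Split into flange-overhang and web parts.
C_f = 0.85 f'_c (b_f − b_w) h_f = 0.85 × 23.4 × (540 − 370) × 100 = 338130 N.
Remaining web compression depth: a_w = (T − C_f)/(0.85 f'_c b_w) = (1407000 − 338130)/(0.85 × 23.4 × 370) = 145.24 mm.
M_n = C_f(d − h_f/2) + (T − C_f)(d − a_w/2) = 338130 × (780 − 50) + 1068870 × (780 − 72.62) = 246.83 + 756.10 = 1002.93 × 10⁶ N·mm.
M_n = 1002.93 kN·m.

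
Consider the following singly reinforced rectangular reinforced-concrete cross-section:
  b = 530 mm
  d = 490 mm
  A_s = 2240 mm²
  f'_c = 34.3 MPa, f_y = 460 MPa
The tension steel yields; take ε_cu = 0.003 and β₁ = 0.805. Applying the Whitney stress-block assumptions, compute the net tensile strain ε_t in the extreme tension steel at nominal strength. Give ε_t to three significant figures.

a = A_s f_y/(0.85 f'_c b) = 66.68 mm.
β₁ = 0.805, so c = a/β₁ = 66.68/0.805 = 82.83 mm.
From the linear strain diagram with ε_cu = 0.003: ε_t = 0.003 (d − c)/c = 0.003 × (490 − 82.83)/82.83 = 0.0147.
Since ε_t ≥ 0.005, the section is tension-controlled.

ε_t ≈ 0.0147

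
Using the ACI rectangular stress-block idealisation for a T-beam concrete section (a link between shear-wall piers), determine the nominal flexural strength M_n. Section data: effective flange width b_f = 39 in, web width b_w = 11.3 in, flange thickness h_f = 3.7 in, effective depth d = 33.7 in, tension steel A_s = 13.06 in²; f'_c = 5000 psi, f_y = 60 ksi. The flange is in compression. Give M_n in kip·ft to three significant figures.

M_n ≈ 2030 kip·ft

Tension: T = A_s f_y = 13.06 × 60 = 783.6 kips.
Try a within the flange: a = T/(0.85 f'_c b_f) = 783.6/(0.85 × 5 × 39) = 4.728 in.
a = 4.728 > h_f = 3.7 in: the block extends into the web. Split into flange-overhang and web parts.
C_f = 0.85 f'_c (b_f − b_w) h_f = 0.85 × 5 × (39 − 11.3) × 3.7 = 435.6 kips.
Remaining web compression depth: a_w = (T − C_f)/(0.85 f'_c b_w) = (783.6 − 435.6)/(0.85 × 5 × 11.3) = 7.246 in.
M_n = C_f(d − h_f/2) + (T − C_f)(d − a_w/2) = 435.6 × (33.7 − 1.85) + 348 × (33.7 − 3.623) = 13873.9 + 10466.8 = 24340.7 kip·in.
M_n = 24340.7/12 = 2028.39 kip·ft.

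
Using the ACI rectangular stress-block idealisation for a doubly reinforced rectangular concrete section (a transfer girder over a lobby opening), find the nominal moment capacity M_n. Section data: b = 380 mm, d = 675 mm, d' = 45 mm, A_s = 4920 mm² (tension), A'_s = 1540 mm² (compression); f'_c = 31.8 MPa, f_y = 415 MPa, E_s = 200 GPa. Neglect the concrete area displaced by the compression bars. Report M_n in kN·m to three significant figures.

Assume both tension and compression steel yield.
Net tension couple steel: A_s − A'_s = 3380 mm².
a = (A_s − A'_s) f_y / (0.85 f'_c b) = 1402700/(0.85 × 31.8 × 380) = 136.56 mm.
c = a/β₁ = 136.56/0.823 = 165.93 mm; ε'_s = 0.003(c − d')/c = 0.0022 ≥ f_y/E_s = 0.0021, so compression steel does yield.
M_n = (A_s − A'_s) f_y (d − a/2) + A'_s f_y (d − d') = [1402700 × (675 − 68.28) + 639100 × (675 − 45)] × 10⁻⁶ = 851.05 + 402.63 = 1253.68 kN·m.

M_n ≈ 1250 kN·m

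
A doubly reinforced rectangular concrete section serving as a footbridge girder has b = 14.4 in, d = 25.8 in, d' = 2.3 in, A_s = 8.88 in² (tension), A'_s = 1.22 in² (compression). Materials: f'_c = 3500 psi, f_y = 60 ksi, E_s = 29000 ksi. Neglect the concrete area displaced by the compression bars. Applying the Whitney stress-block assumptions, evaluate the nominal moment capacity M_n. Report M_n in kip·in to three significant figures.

M_n ≈ 11100 kip·in

Assume both steels yield.
a = (A_s − A'_s) f_y/(0.85 f'_c b) = (8.88 − 1.22) × 60/(0.85 × 3.5 × 14.4) = 10.728 in.
c = a/β₁ = 10.728/0.85 = 12.621 in; ε'_s = 0.003(c − d')/c = 0.0025 ≥ ε_y = 0.0021, so the compression steel yields.
M_n = (A_s − A'_s) f_y (d − a/2) + A'_s f_y (d − d') = 459.6 × (25.8 − 5.364) + 73.2 × (25.8 − 2.3) = 9392.4 + 1720.2 = 11112.6 kip·in.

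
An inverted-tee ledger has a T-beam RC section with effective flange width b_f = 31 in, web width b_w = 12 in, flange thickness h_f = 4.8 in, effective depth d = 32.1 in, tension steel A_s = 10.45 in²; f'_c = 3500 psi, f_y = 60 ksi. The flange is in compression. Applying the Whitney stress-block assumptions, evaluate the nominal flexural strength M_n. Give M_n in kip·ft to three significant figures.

M_n ≈ 1480 kip·ft

Tension: T = A_s f_y = 10.45 × 60 = 627 kips.
Try a within the flange: a = T/(0.85 f'_c b_f) = 627/(0.85 × 3.5 × 31) = 6.799 in.
a = 6.799 > h_f = 4.8 in: the block extends into the web. Split into flange-overhang and web parts.
C_f = 0.85 f'_c (b_f − b_w) h_f = 0.85 × 3.5 × (31 − 12) × 4.8 = 271.3 kips.
Remaining web compression depth: a_w = (T − C_f)/(0.85 f'_c b_w) = (627 − 271.3)/(0.85 × 3.5 × 12) = 9.964 in.
M_n = C_f(d − h_f/2) + (T − C_f)(d − a_w/2) = 271.3 × (32.1 − 2.4) + 355.7 × (32.1 − 4.982) = 8057.6 + 9645.9 = 17703.5 kip·in.
M_n = 17703.5/12 = 1475.29 kip·ft.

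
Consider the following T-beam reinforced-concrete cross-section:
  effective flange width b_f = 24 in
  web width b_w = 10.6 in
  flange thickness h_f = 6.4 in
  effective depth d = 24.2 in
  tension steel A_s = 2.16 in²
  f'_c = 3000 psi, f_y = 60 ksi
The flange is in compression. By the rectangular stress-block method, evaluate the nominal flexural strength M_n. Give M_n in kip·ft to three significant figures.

Tension: T = A_s f_y = 2.16 × 60 = 129.6 kips.
Try a within the flange: a = T/(0.85 f'_c b_f) = 129.6/(0.85 × 3 × 24) = 2.118 in.
Since a = 2.118 ≤ h_f = 6.4 in, the stress block lies entirely in the flange; analyse as a rectangular beam of width b_f.
M_n = T(d − a/2) = 129.6 × (24.2 − 1.059) = 2999.1 kip·in.
M_n = 2999.1/12 = 249.93 kip·ft.

M_n ≈ 250 kip·ft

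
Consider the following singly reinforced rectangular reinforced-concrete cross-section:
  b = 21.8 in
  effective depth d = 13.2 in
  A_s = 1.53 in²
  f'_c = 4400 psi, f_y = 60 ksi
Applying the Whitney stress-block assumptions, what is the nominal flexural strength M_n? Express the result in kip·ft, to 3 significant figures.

M_n ≈ 96.7 kip·ft

T = A_s f_y = 1.53 × 60 = 91.8 kips.
a = T/(0.85 f'_c b) = 91.8/(0.85 × 4.4 × 21.8) = 1.126 in.
M_n = T(d − a/2) = 91.8 × (13.2 − 0.563) = 1160.1 kip·in = 1160.1/12 = 96.68 kip·ft.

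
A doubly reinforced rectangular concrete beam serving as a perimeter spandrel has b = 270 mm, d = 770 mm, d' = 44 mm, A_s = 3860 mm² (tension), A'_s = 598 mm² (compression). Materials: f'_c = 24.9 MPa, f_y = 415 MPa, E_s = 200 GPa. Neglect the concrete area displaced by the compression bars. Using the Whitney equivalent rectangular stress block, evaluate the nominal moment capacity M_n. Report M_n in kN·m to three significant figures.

Assume both tension and compression steel yield.
Net tension couple steel: A_s − A'_s = 3262 mm².
a = (A_s − A'_s) f_y / (0.85 f'_c b) = 1353730/(0.85 × 24.9 × 270) = 236.89 mm.
c = a/β₁ = 236.89/0.85 = 278.69 mm; ε'_s = 0.003(c − d')/c = 0.0025 ≥ f_y/E_s = 0.0021, so compression steel does yield.
M_n = (A_s − A'_s) f_y (d − a/2) + A'_s f_y (d − d') = [1353730 × (770 − 118.445) + 248170 × (770 − 44)] × 10⁻⁶ = 882.03 + 180.17 = 1062.20 kN·m.

M_n ≈ 1060 kN·m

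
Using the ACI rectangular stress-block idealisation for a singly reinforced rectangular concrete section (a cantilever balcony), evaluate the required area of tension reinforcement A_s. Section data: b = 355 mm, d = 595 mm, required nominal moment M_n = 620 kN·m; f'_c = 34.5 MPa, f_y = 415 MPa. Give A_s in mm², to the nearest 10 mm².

A_s ≈ 2770 mm²

With M_n = 0.85 f'_c a b (d − a/2), solve the quadratic for a:
a = d − √(d² − 2M_n/(0.85 f'_c b)) = 595 − √(595² − 2 × 620×10⁶/(0.85 × 34.5 × 355)) = 110.32 mm.
A_s = 0.85 f'_c a b / f_y = 0.85 × 34.5 × 110.32 × 355 / 415 = 2767.4 mm².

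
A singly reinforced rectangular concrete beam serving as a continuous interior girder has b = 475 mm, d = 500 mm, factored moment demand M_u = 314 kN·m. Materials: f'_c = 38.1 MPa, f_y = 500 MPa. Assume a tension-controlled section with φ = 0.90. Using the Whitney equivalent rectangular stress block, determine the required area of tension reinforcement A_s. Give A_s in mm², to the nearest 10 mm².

A_s ≈ 1470 mm²

M_n = M_u/φ = 314/0.90 = 348.889 kN·m.
With M_n = 0.85 f'_c a b (d − a/2), solve the quadratic for a:
a = d − √(d² − 2M_n/(0.85 f'_c b)) = 500 − √(500² − 2 × 348.889×10⁶/(0.85 × 38.1 × 475)) = 47.63 mm.
A_s = 0.85 f'_c a b / f_y = 0.85 × 38.1 × 47.63 × 475 / 500 = 1465.4 mm².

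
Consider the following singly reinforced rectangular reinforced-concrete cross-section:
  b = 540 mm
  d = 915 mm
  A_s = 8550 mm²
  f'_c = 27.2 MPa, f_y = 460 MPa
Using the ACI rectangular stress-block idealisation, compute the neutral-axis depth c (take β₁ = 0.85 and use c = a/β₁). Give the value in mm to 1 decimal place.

c ≈ 370.6 mm

T = A_s f_y = 8550 × 460 = 3933000 N = 3933 kN.
Setting C = 0.85 f'_c a b equal to T: a = 3933000/(0.85 × 27.2 × 540) = 315.023 mm.
With β₁ = 0.85, c = a/β₁ = 315.023/0.85 = 370.6 mm.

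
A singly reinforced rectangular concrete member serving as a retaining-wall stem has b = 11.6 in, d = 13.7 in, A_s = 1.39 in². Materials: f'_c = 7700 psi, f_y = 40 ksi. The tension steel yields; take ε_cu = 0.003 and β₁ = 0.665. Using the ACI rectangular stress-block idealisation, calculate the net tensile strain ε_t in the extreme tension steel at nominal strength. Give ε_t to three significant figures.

ε_t ≈ 0.0343

a = A_s f_y/(0.85 f'_c b) = 0.732 in.
β₁ = 0.665, so c = a/β₁ = 0.732/0.665 = 1.101 in.
From the linear strain diagram with ε_cu = 0.003: ε_t = 0.003 (d − c)/c = 0.003 × (13.7 − 1.101)/1.101 = 0.0343.
Since ε_t ≥ 0.005, the section is tension-controlled.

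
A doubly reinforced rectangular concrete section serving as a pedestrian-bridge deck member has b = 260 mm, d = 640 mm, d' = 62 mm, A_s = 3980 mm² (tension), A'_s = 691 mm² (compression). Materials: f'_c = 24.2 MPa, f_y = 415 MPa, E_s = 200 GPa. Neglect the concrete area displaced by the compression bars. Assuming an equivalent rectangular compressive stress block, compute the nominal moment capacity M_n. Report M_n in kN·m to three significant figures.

Assume both tension and compression steel yield.
Net tension couple steel: A_s − A'_s = 3289 mm².
a = (A_s − A'_s) f_y / (0.85 f'_c b) = 1364935/(0.85 × 24.2 × 260) = 255.21 mm.
c = a/β₁ = 255.21/0.85 = 300.25 mm; ε'_s = 0.003(c − d')/c = 0.0024 ≥ f_y/E_s = 0.0021, so compression steel does yield.
M_n = (A_s − A'_s) f_y (d − a/2) + A'_s f_y (d − d') = [1364935 × (640 − 127.605) + 286765 × (640 − 62)] × 10⁻⁶ = 699.39 + 165.75 = 865.14 kN·m.

M_n ≈ 865 kN·m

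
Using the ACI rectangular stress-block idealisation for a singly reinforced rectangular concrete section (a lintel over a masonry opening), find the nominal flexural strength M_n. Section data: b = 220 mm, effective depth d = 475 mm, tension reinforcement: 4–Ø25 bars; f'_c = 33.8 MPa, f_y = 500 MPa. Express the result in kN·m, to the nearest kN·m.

M_n ≈ 390 kN·m

A_s = 4 × 491 = 1964 mm².
T = A_s f_y = 1964 × 500 = 982000 N = 982 kN.
From C = T: a = T/(0.85 f'_c b) = 982000/(0.85 × 33.8 × 220) = 155.36 mm.
M_n = T(d − a/2) = 982 kN × (475 − 77.68) mm = 390.17 kN·m.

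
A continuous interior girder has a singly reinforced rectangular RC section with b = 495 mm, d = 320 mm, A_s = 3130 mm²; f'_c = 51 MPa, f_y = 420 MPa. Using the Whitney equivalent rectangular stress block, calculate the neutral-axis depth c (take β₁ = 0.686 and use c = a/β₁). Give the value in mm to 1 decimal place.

T = A_s f_y = 3130 × 420 = 1314600 N = 1314.6 kN.
Setting C = 0.85 f'_c a b equal to T: a = 1314600/(0.85 × 51 × 495) = 61.263 mm.
With β₁ = 0.686, c = a/β₁ = 61.263/0.686 = 89.3 mm.

c ≈ 89.3 mm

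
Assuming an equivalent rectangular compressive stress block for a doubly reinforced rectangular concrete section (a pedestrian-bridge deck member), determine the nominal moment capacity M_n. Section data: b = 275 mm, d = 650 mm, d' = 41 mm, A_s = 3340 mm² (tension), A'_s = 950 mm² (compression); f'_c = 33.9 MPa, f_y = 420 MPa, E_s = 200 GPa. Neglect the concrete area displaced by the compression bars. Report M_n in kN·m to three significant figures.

M_n ≈ 832 kN·m

Assume both tension and compression steel yield.
Net tension couple steel: A_s − A'_s = 2390 mm².
a = (A_s − A'_s) f_y / (0.85 f'_c b) = 1003800/(0.85 × 33.9 × 275) = 126.68 mm.
c = a/β₁ = 126.68/0.808 = 156.78 mm; ε'_s = 0.003(c − d')/c = 0.0022 ≥ f_y/E_s = 0.0021, so compression steel does yield.
M_n = (A_s − A'_s) f_y (d − a/2) + A'_s f_y (d − d') = [1003800 × (650 − 63.34) + 399000 × (650 − 41)] × 10⁻⁶ = 588.89 + 242.99 = 831.88 kN·m.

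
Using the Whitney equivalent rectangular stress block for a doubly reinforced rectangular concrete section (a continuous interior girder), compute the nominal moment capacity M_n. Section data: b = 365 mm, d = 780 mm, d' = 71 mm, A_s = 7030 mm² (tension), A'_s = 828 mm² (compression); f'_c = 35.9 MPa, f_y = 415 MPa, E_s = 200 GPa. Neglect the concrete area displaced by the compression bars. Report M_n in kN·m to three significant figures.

Assume both tension and compression steel yield.
Net tension couple steel: A_s − A'_s = 6202 mm².
a = (A_s − A'_s) f_y / (0.85 f'_c b) = 2573830/(0.85 × 35.9 × 365) = 231.09 mm.
c = a/β₁ = 231.09/0.794 = 291.05 mm; ε'_s = 0.003(c − d')/c = 0.0023 ≥ f_y/E_s = 0.0021, so compression steel does yield.
M_n = (A_s − A'_s) f_y (d − a/2) + A'_s f_y (d − d') = [2573830 × (780 − 115.545) + 343620 × (780 − 71)] × 10⁻⁶ = 1710.19 + 243.63 = 1953.82 kN·m.

M_n ≈ 1950 kN·m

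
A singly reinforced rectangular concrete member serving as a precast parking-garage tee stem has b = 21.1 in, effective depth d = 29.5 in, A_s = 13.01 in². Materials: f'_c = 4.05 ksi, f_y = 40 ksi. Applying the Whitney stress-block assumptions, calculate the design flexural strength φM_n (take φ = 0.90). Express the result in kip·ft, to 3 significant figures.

φM_n ≈ 1010 kip·ft

T = A_s f_y = 13.01 × 40 = 520.4 kips.
a = T/(0.85 f'_c b) = 520.4/(0.85 × 4.05 × 21.1) = 7.164 in.
M_n = T(d − a/2) = 520.4 × (29.5 − 3.582) = 13487.7 kip·in = 13487.7/12 = 1123.98 kip·ft.
φM_n = 0.90 × 1123.98 = 1011.58 kip·ft.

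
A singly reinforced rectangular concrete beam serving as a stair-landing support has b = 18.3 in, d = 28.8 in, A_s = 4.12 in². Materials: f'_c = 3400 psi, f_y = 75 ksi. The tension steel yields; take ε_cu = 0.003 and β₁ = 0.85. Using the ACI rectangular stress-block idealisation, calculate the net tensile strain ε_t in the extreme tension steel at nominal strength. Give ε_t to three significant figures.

a = A_s f_y/(0.85 f'_c b) = 5.843 in.
β₁ = 0.85, so c = a/β₁ = 5.843/0.85 = 6.874 in.
From the linear strain diagram with ε_cu = 0.003: ε_t = 0.003 (d − c)/c = 0.003 × (28.8 − 6.874)/6.874 = 0.00957.
Since ε_t ≥ 0.005, the section is tension-controlled.

ε_t ≈ 0.00957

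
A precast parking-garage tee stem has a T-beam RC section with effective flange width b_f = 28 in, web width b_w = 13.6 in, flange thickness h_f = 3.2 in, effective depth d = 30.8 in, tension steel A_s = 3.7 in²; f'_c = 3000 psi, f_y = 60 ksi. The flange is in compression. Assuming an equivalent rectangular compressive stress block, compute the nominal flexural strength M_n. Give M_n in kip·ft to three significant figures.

M_n ≈ 541 kip·ft

Tension: T = A_s f_y = 3.7 × 60 = 222 kips.
Try a within the flange: a = T/(0.85 f'_c b_f) = 222/(0.85 × 3 × 28) = 3.109 in.
Since a = 3.109 ≤ h_f = 3.2 in, the stress block lies entirely in the flange; analyse as a rectangular beam of width b_f.
M_n = T(d − a/2) = 222 × (30.8 − 1.5545) = 6492.5 kip·in.
M_n = 6492.5/12 = 541.04 kip·ft.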